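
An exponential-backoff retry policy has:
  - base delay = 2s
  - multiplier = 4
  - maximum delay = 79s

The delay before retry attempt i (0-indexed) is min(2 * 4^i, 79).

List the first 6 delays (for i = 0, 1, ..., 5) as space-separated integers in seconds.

Computing each delay:
  i=0: min(2*4^0, 79) = 2
  i=1: min(2*4^1, 79) = 8
  i=2: min(2*4^2, 79) = 32
  i=3: min(2*4^3, 79) = 79
  i=4: min(2*4^4, 79) = 79
  i=5: min(2*4^5, 79) = 79

Answer: 2 8 32 79 79 79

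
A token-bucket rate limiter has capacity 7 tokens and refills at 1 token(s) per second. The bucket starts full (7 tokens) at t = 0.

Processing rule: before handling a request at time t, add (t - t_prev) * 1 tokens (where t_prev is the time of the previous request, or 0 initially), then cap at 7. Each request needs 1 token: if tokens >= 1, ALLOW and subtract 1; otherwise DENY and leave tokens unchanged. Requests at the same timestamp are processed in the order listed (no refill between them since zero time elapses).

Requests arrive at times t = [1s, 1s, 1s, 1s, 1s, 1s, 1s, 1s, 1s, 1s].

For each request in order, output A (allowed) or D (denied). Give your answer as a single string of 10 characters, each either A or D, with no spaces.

Answer: AAAAAAADDD

Derivation:
Simulating step by step:
  req#1 t=1s: ALLOW
  req#2 t=1s: ALLOW
  req#3 t=1s: ALLOW
  req#4 t=1s: ALLOW
  req#5 t=1s: ALLOW
  req#6 t=1s: ALLOW
  req#7 t=1s: ALLOW
  req#8 t=1s: DENY
  req#9 t=1s: DENY
  req#10 t=1s: DENY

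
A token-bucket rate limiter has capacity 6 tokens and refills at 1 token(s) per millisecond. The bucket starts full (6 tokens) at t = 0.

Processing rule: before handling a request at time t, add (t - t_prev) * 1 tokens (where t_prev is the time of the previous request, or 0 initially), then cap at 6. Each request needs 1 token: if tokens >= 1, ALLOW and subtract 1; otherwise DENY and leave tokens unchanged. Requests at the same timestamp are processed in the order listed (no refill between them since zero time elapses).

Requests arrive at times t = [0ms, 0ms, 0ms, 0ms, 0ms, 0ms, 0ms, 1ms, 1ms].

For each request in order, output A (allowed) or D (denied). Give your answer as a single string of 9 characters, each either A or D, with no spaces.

Simulating step by step:
  req#1 t=0ms: ALLOW
  req#2 t=0ms: ALLOW
  req#3 t=0ms: ALLOW
  req#4 t=0ms: ALLOW
  req#5 t=0ms: ALLOW
  req#6 t=0ms: ALLOW
  req#7 t=0ms: DENY
  req#8 t=1ms: ALLOW
  req#9 t=1ms: DENY

Answer: AAAAAADAD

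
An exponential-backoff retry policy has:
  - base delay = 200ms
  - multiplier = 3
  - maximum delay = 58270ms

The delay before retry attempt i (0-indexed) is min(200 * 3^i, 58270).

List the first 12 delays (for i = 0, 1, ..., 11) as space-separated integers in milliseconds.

Computing each delay:
  i=0: min(200*3^0, 58270) = 200
  i=1: min(200*3^1, 58270) = 600
  i=2: min(200*3^2, 58270) = 1800
  i=3: min(200*3^3, 58270) = 5400
  i=4: min(200*3^4, 58270) = 16200
  i=5: min(200*3^5, 58270) = 48600
  i=6: min(200*3^6, 58270) = 58270
  i=7: min(200*3^7, 58270) = 58270
  i=8: min(200*3^8, 58270) = 58270
  i=9: min(200*3^9, 58270) = 58270
  i=10: min(200*3^10, 58270) = 58270
  i=11: min(200*3^11, 58270) = 58270

Answer: 200 600 1800 5400 16200 48600 58270 58270 58270 58270 58270 58270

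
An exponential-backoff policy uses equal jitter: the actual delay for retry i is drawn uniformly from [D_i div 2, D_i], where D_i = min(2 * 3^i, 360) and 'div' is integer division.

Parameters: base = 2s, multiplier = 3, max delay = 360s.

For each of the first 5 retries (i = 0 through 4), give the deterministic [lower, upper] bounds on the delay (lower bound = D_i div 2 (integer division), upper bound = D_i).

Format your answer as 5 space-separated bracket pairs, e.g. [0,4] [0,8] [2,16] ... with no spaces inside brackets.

Computing bounds per retry:
  i=0: D_i=min(2*3^0,360)=2, bounds=[1,2]
  i=1: D_i=min(2*3^1,360)=6, bounds=[3,6]
  i=2: D_i=min(2*3^2,360)=18, bounds=[9,18]
  i=3: D_i=min(2*3^3,360)=54, bounds=[27,54]
  i=4: D_i=min(2*3^4,360)=162, bounds=[81,162]

Answer: [1,2] [3,6] [9,18] [27,54] [81,162]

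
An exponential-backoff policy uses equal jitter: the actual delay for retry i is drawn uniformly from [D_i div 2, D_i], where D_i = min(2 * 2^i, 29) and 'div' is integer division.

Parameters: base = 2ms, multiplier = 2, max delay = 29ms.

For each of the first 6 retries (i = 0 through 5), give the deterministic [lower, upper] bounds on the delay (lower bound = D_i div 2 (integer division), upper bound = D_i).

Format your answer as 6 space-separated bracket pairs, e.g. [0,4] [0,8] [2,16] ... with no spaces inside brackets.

Computing bounds per retry:
  i=0: D_i=min(2*2^0,29)=2, bounds=[1,2]
  i=1: D_i=min(2*2^1,29)=4, bounds=[2,4]
  i=2: D_i=min(2*2^2,29)=8, bounds=[4,8]
  i=3: D_i=min(2*2^3,29)=16, bounds=[8,16]
  i=4: D_i=min(2*2^4,29)=29, bounds=[14,29]
  i=5: D_i=min(2*2^5,29)=29, bounds=[14,29]

Answer: [1,2] [2,4] [4,8] [8,16] [14,29] [14,29]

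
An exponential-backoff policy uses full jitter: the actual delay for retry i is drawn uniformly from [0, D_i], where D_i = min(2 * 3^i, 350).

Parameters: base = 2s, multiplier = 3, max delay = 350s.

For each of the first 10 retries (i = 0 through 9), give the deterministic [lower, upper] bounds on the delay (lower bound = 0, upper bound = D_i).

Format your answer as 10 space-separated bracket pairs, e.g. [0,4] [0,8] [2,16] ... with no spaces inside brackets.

Answer: [0,2] [0,6] [0,18] [0,54] [0,162] [0,350] [0,350] [0,350] [0,350] [0,350]

Derivation:
Computing bounds per retry:
  i=0: D_i=min(2*3^0,350)=2, bounds=[0,2]
  i=1: D_i=min(2*3^1,350)=6, bounds=[0,6]
  i=2: D_i=min(2*3^2,350)=18, bounds=[0,18]
  i=3: D_i=min(2*3^3,350)=54, bounds=[0,54]
  i=4: D_i=min(2*3^4,350)=162, bounds=[0,162]
  i=5: D_i=min(2*3^5,350)=350, bounds=[0,350]
  i=6: D_i=min(2*3^6,350)=350, bounds=[0,350]
  i=7: D_i=min(2*3^7,350)=350, bounds=[0,350]
  i=8: D_i=min(2*3^8,350)=350, bounds=[0,350]
  i=9: D_i=min(2*3^9,350)=350, bounds=[0,350]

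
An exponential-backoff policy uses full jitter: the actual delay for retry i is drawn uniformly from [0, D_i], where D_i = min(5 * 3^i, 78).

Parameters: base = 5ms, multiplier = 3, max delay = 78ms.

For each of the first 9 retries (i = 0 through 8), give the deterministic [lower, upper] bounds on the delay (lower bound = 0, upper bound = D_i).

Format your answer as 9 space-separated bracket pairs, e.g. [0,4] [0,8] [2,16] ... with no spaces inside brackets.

Computing bounds per retry:
  i=0: D_i=min(5*3^0,78)=5, bounds=[0,5]
  i=1: D_i=min(5*3^1,78)=15, bounds=[0,15]
  i=2: D_i=min(5*3^2,78)=45, bounds=[0,45]
  i=3: D_i=min(5*3^3,78)=78, bounds=[0,78]
  i=4: D_i=min(5*3^4,78)=78, bounds=[0,78]
  i=5: D_i=min(5*3^5,78)=78, bounds=[0,78]
  i=6: D_i=min(5*3^6,78)=78, bounds=[0,78]
  i=7: D_i=min(5*3^7,78)=78, bounds=[0,78]
  i=8: D_i=min(5*3^8,78)=78, bounds=[0,78]

Answer: [0,5] [0,15] [0,45] [0,78] [0,78] [0,78] [0,78] [0,78] [0,78]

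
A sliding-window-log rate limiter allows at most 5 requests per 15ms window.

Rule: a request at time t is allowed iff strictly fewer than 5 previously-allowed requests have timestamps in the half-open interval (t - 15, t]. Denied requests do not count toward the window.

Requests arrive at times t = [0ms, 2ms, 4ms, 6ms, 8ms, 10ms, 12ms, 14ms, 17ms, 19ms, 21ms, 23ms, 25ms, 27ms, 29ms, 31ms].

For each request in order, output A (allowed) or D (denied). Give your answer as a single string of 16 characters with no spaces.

Tracking allowed requests in the window:
  req#1 t=0ms: ALLOW
  req#2 t=2ms: ALLOW
  req#3 t=4ms: ALLOW
  req#4 t=6ms: ALLOW
  req#5 t=8ms: ALLOW
  req#6 t=10ms: DENY
  req#7 t=12ms: DENY
  req#8 t=14ms: DENY
  req#9 t=17ms: ALLOW
  req#10 t=19ms: ALLOW
  req#11 t=21ms: ALLOW
  req#12 t=23ms: ALLOW
  req#13 t=25ms: ALLOW
  req#14 t=27ms: DENY
  req#15 t=29ms: DENY
  req#16 t=31ms: DENY

Answer: AAAAADDDAAAAADDD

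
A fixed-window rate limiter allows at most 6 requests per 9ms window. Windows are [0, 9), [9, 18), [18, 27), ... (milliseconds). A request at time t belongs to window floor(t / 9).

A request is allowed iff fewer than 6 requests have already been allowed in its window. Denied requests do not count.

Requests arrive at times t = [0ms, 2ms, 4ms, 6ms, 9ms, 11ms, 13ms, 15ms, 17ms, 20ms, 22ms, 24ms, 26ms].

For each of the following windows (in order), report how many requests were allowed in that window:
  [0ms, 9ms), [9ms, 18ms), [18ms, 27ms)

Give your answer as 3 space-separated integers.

Processing requests:
  req#1 t=0ms (window 0): ALLOW
  req#2 t=2ms (window 0): ALLOW
  req#3 t=4ms (window 0): ALLOW
  req#4 t=6ms (window 0): ALLOW
  req#5 t=9ms (window 1): ALLOW
  req#6 t=11ms (window 1): ALLOW
  req#7 t=13ms (window 1): ALLOW
  req#8 t=15ms (window 1): ALLOW
  req#9 t=17ms (window 1): ALLOW
  req#10 t=20ms (window 2): ALLOW
  req#11 t=22ms (window 2): ALLOW
  req#12 t=24ms (window 2): ALLOW
  req#13 t=26ms (window 2): ALLOW

Allowed counts by window: 4 5 4

Answer: 4 5 4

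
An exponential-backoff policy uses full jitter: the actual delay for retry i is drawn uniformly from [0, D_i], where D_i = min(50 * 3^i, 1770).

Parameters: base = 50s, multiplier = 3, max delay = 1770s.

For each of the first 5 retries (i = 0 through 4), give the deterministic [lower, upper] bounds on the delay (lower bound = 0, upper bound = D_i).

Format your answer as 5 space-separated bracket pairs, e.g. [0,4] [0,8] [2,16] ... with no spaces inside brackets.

Answer: [0,50] [0,150] [0,450] [0,1350] [0,1770]

Derivation:
Computing bounds per retry:
  i=0: D_i=min(50*3^0,1770)=50, bounds=[0,50]
  i=1: D_i=min(50*3^1,1770)=150, bounds=[0,150]
  i=2: D_i=min(50*3^2,1770)=450, bounds=[0,450]
  i=3: D_i=min(50*3^3,1770)=1350, bounds=[0,1350]
  i=4: D_i=min(50*3^4,1770)=1770, bounds=[0,1770]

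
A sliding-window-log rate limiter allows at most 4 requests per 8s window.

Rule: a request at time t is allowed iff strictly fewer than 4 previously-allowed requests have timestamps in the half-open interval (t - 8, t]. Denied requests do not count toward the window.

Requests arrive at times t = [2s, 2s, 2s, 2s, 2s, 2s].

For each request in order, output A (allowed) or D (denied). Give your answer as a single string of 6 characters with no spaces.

Tracking allowed requests in the window:
  req#1 t=2s: ALLOW
  req#2 t=2s: ALLOW
  req#3 t=2s: ALLOW
  req#4 t=2s: ALLOW
  req#5 t=2s: DENY
  req#6 t=2s: DENY

Answer: AAAADD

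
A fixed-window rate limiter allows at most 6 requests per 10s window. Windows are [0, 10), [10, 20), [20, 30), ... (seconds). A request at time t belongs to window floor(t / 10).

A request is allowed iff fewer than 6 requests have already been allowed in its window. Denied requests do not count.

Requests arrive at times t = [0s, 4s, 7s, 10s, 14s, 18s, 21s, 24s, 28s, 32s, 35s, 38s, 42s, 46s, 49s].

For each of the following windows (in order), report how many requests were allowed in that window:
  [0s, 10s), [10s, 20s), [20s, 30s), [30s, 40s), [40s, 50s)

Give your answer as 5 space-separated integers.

Answer: 3 3 3 3 3

Derivation:
Processing requests:
  req#1 t=0s (window 0): ALLOW
  req#2 t=4s (window 0): ALLOW
  req#3 t=7s (window 0): ALLOW
  req#4 t=10s (window 1): ALLOW
  req#5 t=14s (window 1): ALLOW
  req#6 t=18s (window 1): ALLOW
  req#7 t=21s (window 2): ALLOW
  req#8 t=24s (window 2): ALLOW
  req#9 t=28s (window 2): ALLOW
  req#10 t=32s (window 3): ALLOW
  req#11 t=35s (window 3): ALLOW
  req#12 t=38s (window 3): ALLOW
  req#13 t=42s (window 4): ALLOW
  req#14 t=46s (window 4): ALLOW
  req#15 t=49s (window 4): ALLOW

Allowed counts by window: 3 3 3 3 3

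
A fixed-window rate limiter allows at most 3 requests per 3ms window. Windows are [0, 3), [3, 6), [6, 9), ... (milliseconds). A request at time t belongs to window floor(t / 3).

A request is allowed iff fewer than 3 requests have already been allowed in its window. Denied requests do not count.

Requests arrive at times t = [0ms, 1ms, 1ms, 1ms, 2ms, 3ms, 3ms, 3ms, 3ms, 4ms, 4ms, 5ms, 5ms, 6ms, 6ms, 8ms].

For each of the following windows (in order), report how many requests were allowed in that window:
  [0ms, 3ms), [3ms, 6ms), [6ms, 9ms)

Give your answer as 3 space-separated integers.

Processing requests:
  req#1 t=0ms (window 0): ALLOW
  req#2 t=1ms (window 0): ALLOW
  req#3 t=1ms (window 0): ALLOW
  req#4 t=1ms (window 0): DENY
  req#5 t=2ms (window 0): DENY
  req#6 t=3ms (window 1): ALLOW
  req#7 t=3ms (window 1): ALLOW
  req#8 t=3ms (window 1): ALLOW
  req#9 t=3ms (window 1): DENY
  req#10 t=4ms (window 1): DENY
  req#11 t=4ms (window 1): DENY
  req#12 t=5ms (window 1): DENY
  req#13 t=5ms (window 1): DENY
  req#14 t=6ms (window 2): ALLOW
  req#15 t=6ms (window 2): ALLOW
  req#16 t=8ms (window 2): ALLOW

Allowed counts by window: 3 3 3

Answer: 3 3 3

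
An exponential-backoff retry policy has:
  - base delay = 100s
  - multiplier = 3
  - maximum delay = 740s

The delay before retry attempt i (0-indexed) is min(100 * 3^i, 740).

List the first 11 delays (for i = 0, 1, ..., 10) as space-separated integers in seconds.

Answer: 100 300 740 740 740 740 740 740 740 740 740

Derivation:
Computing each delay:
  i=0: min(100*3^0, 740) = 100
  i=1: min(100*3^1, 740) = 300
  i=2: min(100*3^2, 740) = 740
  i=3: min(100*3^3, 740) = 740
  i=4: min(100*3^4, 740) = 740
  i=5: min(100*3^5, 740) = 740
  i=6: min(100*3^6, 740) = 740
  i=7: min(100*3^7, 740) = 740
  i=8: min(100*3^8, 740) = 740
  i=9: min(100*3^9, 740) = 740
  i=10: min(100*3^10, 740) = 740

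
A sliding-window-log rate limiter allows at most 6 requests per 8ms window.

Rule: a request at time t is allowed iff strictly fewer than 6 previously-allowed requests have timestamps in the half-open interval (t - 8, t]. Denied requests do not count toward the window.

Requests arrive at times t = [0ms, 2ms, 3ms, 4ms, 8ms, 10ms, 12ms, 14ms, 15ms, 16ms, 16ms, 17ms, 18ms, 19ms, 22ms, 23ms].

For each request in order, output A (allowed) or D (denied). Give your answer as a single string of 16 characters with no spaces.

Answer: AAAAAAAAAAADADAA

Derivation:
Tracking allowed requests in the window:
  req#1 t=0ms: ALLOW
  req#2 t=2ms: ALLOW
  req#3 t=3ms: ALLOW
  req#4 t=4ms: ALLOW
  req#5 t=8ms: ALLOW
  req#6 t=10ms: ALLOW
  req#7 t=12ms: ALLOW
  req#8 t=14ms: ALLOW
  req#9 t=15ms: ALLOW
  req#10 t=16ms: ALLOW
  req#11 t=16ms: ALLOW
  req#12 t=17ms: DENY
  req#13 t=18ms: ALLOW
  req#14 t=19ms: DENY
  req#15 t=22ms: ALLOW
  req#16 t=23ms: ALLOW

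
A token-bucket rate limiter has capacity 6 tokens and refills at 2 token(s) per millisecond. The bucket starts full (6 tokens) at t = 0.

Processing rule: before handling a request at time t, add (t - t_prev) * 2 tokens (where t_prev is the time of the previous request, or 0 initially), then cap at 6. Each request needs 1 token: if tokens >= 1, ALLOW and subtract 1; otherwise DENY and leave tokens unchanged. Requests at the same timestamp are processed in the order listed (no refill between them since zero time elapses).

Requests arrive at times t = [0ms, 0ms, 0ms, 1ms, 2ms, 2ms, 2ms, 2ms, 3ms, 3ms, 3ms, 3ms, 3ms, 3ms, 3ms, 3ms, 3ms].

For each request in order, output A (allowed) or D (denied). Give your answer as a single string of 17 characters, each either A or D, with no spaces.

Simulating step by step:
  req#1 t=0ms: ALLOW
  req#2 t=0ms: ALLOW
  req#3 t=0ms: ALLOW
  req#4 t=1ms: ALLOW
  req#5 t=2ms: ALLOW
  req#6 t=2ms: ALLOW
  req#7 t=2ms: ALLOW
  req#8 t=2ms: ALLOW
  req#9 t=3ms: ALLOW
  req#10 t=3ms: ALLOW
  req#11 t=3ms: ALLOW
  req#12 t=3ms: ALLOW
  req#13 t=3ms: DENY
  req#14 t=3ms: DENY
  req#15 t=3ms: DENY
  req#16 t=3ms: DENY
  req#17 t=3ms: DENY

Answer: AAAAAAAAAAAADDDDD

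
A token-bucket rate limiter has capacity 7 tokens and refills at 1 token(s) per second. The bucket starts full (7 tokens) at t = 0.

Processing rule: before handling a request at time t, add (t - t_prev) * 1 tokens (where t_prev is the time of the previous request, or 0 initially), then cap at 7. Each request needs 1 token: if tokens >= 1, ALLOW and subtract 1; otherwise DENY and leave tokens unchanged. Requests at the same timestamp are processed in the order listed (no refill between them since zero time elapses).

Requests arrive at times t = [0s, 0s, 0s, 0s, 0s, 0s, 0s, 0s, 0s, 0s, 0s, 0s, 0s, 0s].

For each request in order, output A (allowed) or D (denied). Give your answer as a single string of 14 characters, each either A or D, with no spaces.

Answer: AAAAAAADDDDDDD

Derivation:
Simulating step by step:
  req#1 t=0s: ALLOW
  req#2 t=0s: ALLOW
  req#3 t=0s: ALLOW
  req#4 t=0s: ALLOW
  req#5 t=0s: ALLOW
  req#6 t=0s: ALLOW
  req#7 t=0s: ALLOW
  req#8 t=0s: DENY
  req#9 t=0s: DENY
  req#10 t=0s: DENY
  req#11 t=0s: DENY
  req#12 t=0s: DENY
  req#13 t=0s: DENY
  req#14 t=0s: DENY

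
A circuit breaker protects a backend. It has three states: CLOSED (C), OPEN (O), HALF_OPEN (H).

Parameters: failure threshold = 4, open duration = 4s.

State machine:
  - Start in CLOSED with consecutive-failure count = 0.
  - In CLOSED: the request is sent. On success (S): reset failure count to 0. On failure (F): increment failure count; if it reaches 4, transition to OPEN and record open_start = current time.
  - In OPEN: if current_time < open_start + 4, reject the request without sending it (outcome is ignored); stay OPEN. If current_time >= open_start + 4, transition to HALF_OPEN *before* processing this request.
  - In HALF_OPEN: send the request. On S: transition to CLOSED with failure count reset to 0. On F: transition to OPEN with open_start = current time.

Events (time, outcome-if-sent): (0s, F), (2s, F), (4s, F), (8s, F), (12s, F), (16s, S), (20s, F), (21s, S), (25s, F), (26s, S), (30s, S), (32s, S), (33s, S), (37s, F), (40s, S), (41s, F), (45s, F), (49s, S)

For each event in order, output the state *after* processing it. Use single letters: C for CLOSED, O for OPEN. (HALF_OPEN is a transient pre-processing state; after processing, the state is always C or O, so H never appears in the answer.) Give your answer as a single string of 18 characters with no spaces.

State after each event:
  event#1 t=0s outcome=F: state=CLOSED
  event#2 t=2s outcome=F: state=CLOSED
  event#3 t=4s outcome=F: state=CLOSED
  event#4 t=8s outcome=F: state=OPEN
  event#5 t=12s outcome=F: state=OPEN
  event#6 t=16s outcome=S: state=CLOSED
  event#7 t=20s outcome=F: state=CLOSED
  event#8 t=21s outcome=S: state=CLOSED
  event#9 t=25s outcome=F: state=CLOSED
  event#10 t=26s outcome=S: state=CLOSED
  event#11 t=30s outcome=S: state=CLOSED
  event#12 t=32s outcome=S: state=CLOSED
  event#13 t=33s outcome=S: state=CLOSED
  event#14 t=37s outcome=F: state=CLOSED
  event#15 t=40s outcome=S: state=CLOSED
  event#16 t=41s outcome=F: state=CLOSED
  event#17 t=45s outcome=F: state=CLOSED
  event#18 t=49s outcome=S: state=CLOSED

Answer: CCCOOCCCCCCCCCCCCC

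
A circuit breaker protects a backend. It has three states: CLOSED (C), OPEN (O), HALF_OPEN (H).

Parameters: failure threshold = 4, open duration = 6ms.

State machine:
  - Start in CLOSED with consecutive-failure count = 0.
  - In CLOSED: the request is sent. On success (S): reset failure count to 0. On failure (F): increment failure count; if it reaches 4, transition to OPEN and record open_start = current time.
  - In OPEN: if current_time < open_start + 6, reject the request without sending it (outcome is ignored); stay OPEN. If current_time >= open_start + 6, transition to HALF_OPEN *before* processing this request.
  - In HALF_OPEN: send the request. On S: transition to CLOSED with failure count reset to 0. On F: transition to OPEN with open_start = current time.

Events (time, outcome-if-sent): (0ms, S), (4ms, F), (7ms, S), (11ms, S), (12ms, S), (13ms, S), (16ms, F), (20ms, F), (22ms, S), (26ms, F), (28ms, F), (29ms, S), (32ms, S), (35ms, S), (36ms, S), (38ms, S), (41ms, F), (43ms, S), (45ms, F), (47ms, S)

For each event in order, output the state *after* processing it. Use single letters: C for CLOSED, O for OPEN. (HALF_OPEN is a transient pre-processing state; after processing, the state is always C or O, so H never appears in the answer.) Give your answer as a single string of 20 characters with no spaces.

State after each event:
  event#1 t=0ms outcome=S: state=CLOSED
  event#2 t=4ms outcome=F: state=CLOSED
  event#3 t=7ms outcome=S: state=CLOSED
  event#4 t=11ms outcome=S: state=CLOSED
  event#5 t=12ms outcome=S: state=CLOSED
  event#6 t=13ms outcome=S: state=CLOSED
  event#7 t=16ms outcome=F: state=CLOSED
  event#8 t=20ms outcome=F: state=CLOSED
  event#9 t=22ms outcome=S: state=CLOSED
  event#10 t=26ms outcome=F: state=CLOSED
  event#11 t=28ms outcome=F: state=CLOSED
  event#12 t=29ms outcome=S: state=CLOSED
  event#13 t=32ms outcome=S: state=CLOSED
  event#14 t=35ms outcome=S: state=CLOSED
  event#15 t=36ms outcome=S: state=CLOSED
  event#16 t=38ms outcome=S: state=CLOSED
  event#17 t=41ms outcome=F: state=CLOSED
  event#18 t=43ms outcome=S: state=CLOSED
  event#19 t=45ms outcome=F: state=CLOSED
  event#20 t=47ms outcome=S: state=CLOSED

Answer: CCCCCCCCCCCCCCCCCCCC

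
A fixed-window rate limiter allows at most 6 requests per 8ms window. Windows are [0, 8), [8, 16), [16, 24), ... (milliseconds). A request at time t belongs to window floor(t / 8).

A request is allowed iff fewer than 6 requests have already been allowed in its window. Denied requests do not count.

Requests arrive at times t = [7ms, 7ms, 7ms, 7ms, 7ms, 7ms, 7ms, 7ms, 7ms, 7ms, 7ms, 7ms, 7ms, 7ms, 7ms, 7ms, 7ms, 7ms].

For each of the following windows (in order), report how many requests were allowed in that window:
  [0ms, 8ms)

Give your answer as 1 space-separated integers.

Processing requests:
  req#1 t=7ms (window 0): ALLOW
  req#2 t=7ms (window 0): ALLOW
  req#3 t=7ms (window 0): ALLOW
  req#4 t=7ms (window 0): ALLOW
  req#5 t=7ms (window 0): ALLOW
  req#6 t=7ms (window 0): ALLOW
  req#7 t=7ms (window 0): DENY
  req#8 t=7ms (window 0): DENY
  req#9 t=7ms (window 0): DENY
  req#10 t=7ms (window 0): DENY
  req#11 t=7ms (window 0): DENY
  req#12 t=7ms (window 0): DENY
  req#13 t=7ms (window 0): DENY
  req#14 t=7ms (window 0): DENY
  req#15 t=7ms (window 0): DENY
  req#16 t=7ms (window 0): DENY
  req#17 t=7ms (window 0): DENY
  req#18 t=7ms (window 0): DENY

Allowed counts by window: 6

Answer: 6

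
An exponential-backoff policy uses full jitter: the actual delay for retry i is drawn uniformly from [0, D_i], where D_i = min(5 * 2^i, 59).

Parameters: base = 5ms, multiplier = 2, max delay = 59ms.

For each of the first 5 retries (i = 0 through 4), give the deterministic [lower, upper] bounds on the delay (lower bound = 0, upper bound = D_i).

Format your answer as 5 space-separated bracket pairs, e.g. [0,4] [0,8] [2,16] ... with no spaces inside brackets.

Answer: [0,5] [0,10] [0,20] [0,40] [0,59]

Derivation:
Computing bounds per retry:
  i=0: D_i=min(5*2^0,59)=5, bounds=[0,5]
  i=1: D_i=min(5*2^1,59)=10, bounds=[0,10]
  i=2: D_i=min(5*2^2,59)=20, bounds=[0,20]
  i=3: D_i=min(5*2^3,59)=40, bounds=[0,40]
  i=4: D_i=min(5*2^4,59)=59, bounds=[0,59]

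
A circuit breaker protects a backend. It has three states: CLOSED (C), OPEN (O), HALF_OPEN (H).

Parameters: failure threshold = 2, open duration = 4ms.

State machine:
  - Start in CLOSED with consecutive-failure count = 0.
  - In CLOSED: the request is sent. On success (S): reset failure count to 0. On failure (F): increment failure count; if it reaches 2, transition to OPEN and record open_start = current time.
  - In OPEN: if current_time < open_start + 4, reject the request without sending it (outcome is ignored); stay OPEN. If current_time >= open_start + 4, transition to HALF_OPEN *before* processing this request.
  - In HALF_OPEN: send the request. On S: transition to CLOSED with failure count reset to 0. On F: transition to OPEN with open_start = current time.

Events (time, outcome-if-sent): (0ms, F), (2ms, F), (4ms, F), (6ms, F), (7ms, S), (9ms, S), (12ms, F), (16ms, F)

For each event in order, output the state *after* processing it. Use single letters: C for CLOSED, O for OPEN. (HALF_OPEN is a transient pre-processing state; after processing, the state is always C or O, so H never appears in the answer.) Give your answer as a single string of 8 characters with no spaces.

Answer: COOOOOOO

Derivation:
State after each event:
  event#1 t=0ms outcome=F: state=CLOSED
  event#2 t=2ms outcome=F: state=OPEN
  event#3 t=4ms outcome=F: state=OPEN
  event#4 t=6ms outcome=F: state=OPEN
  event#5 t=7ms outcome=S: state=OPEN
  event#6 t=9ms outcome=S: state=OPEN
  event#7 t=12ms outcome=F: state=OPEN
  event#8 t=16ms outcome=F: state=OPEN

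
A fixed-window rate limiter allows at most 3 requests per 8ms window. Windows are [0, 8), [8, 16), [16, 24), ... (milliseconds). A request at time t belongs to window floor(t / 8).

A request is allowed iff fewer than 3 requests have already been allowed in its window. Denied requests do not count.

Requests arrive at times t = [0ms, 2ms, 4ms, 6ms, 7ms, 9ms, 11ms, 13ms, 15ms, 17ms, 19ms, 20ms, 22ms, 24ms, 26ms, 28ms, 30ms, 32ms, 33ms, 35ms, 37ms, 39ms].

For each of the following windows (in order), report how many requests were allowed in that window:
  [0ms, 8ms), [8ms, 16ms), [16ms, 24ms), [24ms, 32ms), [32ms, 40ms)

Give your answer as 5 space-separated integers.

Answer: 3 3 3 3 3

Derivation:
Processing requests:
  req#1 t=0ms (window 0): ALLOW
  req#2 t=2ms (window 0): ALLOW
  req#3 t=4ms (window 0): ALLOW
  req#4 t=6ms (window 0): DENY
  req#5 t=7ms (window 0): DENY
  req#6 t=9ms (window 1): ALLOW
  req#7 t=11ms (window 1): ALLOW
  req#8 t=13ms (window 1): ALLOW
  req#9 t=15ms (window 1): DENY
  req#10 t=17ms (window 2): ALLOW
  req#11 t=19ms (window 2): ALLOW
  req#12 t=20ms (window 2): ALLOW
  req#13 t=22ms (window 2): DENY
  req#14 t=24ms (window 3): ALLOW
  req#15 t=26ms (window 3): ALLOW
  req#16 t=28ms (window 3): ALLOW
  req#17 t=30ms (window 3): DENY
  req#18 t=32ms (window 4): ALLOW
  req#19 t=33ms (window 4): ALLOW
  req#20 t=35ms (window 4): ALLOW
  req#21 t=37ms (window 4): DENY
  req#22 t=39ms (window 4): DENY

Allowed counts by window: 3 3 3 3 3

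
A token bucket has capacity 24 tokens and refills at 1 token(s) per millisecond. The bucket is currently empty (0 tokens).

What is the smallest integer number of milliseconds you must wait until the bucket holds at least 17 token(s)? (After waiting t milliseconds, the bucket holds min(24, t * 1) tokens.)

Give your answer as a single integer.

Need t * 1 >= 17, so t >= 17/1.
Smallest integer t = ceil(17/1) = 17.

Answer: 17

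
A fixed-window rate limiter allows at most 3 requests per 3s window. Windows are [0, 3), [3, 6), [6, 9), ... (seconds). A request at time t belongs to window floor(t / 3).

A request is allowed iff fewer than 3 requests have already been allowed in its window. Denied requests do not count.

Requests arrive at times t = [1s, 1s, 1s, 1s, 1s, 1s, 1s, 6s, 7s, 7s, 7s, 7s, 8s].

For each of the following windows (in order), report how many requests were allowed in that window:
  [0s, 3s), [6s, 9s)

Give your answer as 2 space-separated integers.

Processing requests:
  req#1 t=1s (window 0): ALLOW
  req#2 t=1s (window 0): ALLOW
  req#3 t=1s (window 0): ALLOW
  req#4 t=1s (window 0): DENY
  req#5 t=1s (window 0): DENY
  req#6 t=1s (window 0): DENY
  req#7 t=1s (window 0): DENY
  req#8 t=6s (window 2): ALLOW
  req#9 t=7s (window 2): ALLOW
  req#10 t=7s (window 2): ALLOW
  req#11 t=7s (window 2): DENY
  req#12 t=7s (window 2): DENY
  req#13 t=8s (window 2): DENY

Allowed counts by window: 3 3

Answer: 3 3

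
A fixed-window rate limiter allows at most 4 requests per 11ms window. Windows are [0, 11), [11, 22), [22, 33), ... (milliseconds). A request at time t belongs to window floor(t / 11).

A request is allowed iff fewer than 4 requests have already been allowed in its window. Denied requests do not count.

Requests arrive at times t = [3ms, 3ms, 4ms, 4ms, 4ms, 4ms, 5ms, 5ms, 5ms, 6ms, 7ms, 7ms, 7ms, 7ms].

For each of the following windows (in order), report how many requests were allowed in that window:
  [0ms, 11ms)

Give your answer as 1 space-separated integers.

Answer: 4

Derivation:
Processing requests:
  req#1 t=3ms (window 0): ALLOW
  req#2 t=3ms (window 0): ALLOW
  req#3 t=4ms (window 0): ALLOW
  req#4 t=4ms (window 0): ALLOW
  req#5 t=4ms (window 0): DENY
  req#6 t=4ms (window 0): DENY
  req#7 t=5ms (window 0): DENY
  req#8 t=5ms (window 0): DENY
  req#9 t=5ms (window 0): DENY
  req#10 t=6ms (window 0): DENY
  req#11 t=7ms (window 0): DENY
  req#12 t=7ms (window 0): DENY
  req#13 t=7ms (window 0): DENY
  req#14 t=7ms (window 0): DENY

Allowed counts by window: 4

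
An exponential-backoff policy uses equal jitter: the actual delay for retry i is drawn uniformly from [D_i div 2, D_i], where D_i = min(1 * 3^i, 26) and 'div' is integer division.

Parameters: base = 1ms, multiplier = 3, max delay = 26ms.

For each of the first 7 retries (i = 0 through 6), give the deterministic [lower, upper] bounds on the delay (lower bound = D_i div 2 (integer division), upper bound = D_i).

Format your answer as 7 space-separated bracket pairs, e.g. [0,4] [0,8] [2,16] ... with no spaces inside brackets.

Computing bounds per retry:
  i=0: D_i=min(1*3^0,26)=1, bounds=[0,1]
  i=1: D_i=min(1*3^1,26)=3, bounds=[1,3]
  i=2: D_i=min(1*3^2,26)=9, bounds=[4,9]
  i=3: D_i=min(1*3^3,26)=26, bounds=[13,26]
  i=4: D_i=min(1*3^4,26)=26, bounds=[13,26]
  i=5: D_i=min(1*3^5,26)=26, bounds=[13,26]
  i=6: D_i=min(1*3^6,26)=26, bounds=[13,26]

Answer: [0,1] [1,3] [4,9] [13,26] [13,26] [13,26] [13,26]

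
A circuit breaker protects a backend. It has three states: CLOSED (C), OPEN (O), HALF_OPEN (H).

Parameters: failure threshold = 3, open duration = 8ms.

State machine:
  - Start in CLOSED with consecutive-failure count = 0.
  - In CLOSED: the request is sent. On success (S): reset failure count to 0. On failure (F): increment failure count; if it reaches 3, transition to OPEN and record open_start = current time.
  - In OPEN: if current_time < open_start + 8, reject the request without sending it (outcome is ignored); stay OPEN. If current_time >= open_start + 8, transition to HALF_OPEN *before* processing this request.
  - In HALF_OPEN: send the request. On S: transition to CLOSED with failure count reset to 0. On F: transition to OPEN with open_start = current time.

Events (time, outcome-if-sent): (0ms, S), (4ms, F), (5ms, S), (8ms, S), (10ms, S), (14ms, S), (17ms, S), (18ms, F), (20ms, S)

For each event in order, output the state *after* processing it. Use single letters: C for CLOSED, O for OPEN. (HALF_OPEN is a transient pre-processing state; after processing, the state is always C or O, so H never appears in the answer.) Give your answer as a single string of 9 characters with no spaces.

Answer: CCCCCCCCC

Derivation:
State after each event:
  event#1 t=0ms outcome=S: state=CLOSED
  event#2 t=4ms outcome=F: state=CLOSED
  event#3 t=5ms outcome=S: state=CLOSED
  event#4 t=8ms outcome=S: state=CLOSED
  event#5 t=10ms outcome=S: state=CLOSED
  event#6 t=14ms outcome=S: state=CLOSED
  event#7 t=17ms outcome=S: state=CLOSED
  event#8 t=18ms outcome=F: state=CLOSED
  event#9 t=20ms outcome=S: state=CLOSED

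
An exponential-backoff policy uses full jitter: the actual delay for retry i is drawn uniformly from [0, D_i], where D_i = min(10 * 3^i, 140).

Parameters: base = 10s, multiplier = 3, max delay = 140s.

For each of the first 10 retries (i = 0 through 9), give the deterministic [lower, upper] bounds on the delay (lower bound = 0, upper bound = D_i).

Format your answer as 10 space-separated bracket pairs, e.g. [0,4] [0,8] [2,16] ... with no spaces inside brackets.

Answer: [0,10] [0,30] [0,90] [0,140] [0,140] [0,140] [0,140] [0,140] [0,140] [0,140]

Derivation:
Computing bounds per retry:
  i=0: D_i=min(10*3^0,140)=10, bounds=[0,10]
  i=1: D_i=min(10*3^1,140)=30, bounds=[0,30]
  i=2: D_i=min(10*3^2,140)=90, bounds=[0,90]
  i=3: D_i=min(10*3^3,140)=140, bounds=[0,140]
  i=4: D_i=min(10*3^4,140)=140, bounds=[0,140]
  i=5: D_i=min(10*3^5,140)=140, bounds=[0,140]
  i=6: D_i=min(10*3^6,140)=140, bounds=[0,140]
  i=7: D_i=min(10*3^7,140)=140, bounds=[0,140]
  i=8: D_i=min(10*3^8,140)=140, bounds=[0,140]
  i=9: D_i=min(10*3^9,140)=140, bounds=[0,140]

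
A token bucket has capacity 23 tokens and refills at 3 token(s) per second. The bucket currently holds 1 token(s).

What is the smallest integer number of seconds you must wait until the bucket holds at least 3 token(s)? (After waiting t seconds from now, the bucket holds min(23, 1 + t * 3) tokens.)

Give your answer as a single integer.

Need 1 + t * 3 >= 3, so t >= 2/3.
Smallest integer t = ceil(2/3) = 1.

Answer: 1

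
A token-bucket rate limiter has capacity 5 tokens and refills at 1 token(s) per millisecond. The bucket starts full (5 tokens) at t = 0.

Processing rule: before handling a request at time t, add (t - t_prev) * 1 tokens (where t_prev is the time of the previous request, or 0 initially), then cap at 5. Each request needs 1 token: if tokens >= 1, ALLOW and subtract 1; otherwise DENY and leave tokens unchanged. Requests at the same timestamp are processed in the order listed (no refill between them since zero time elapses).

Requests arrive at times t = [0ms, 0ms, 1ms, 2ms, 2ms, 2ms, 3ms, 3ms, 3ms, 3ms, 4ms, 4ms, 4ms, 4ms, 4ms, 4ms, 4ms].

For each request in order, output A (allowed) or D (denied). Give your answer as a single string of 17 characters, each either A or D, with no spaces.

Answer: AAAAAAAADDADDDDDD

Derivation:
Simulating step by step:
  req#1 t=0ms: ALLOW
  req#2 t=0ms: ALLOW
  req#3 t=1ms: ALLOW
  req#4 t=2ms: ALLOW
  req#5 t=2ms: ALLOW
  req#6 t=2ms: ALLOW
  req#7 t=3ms: ALLOW
  req#8 t=3ms: ALLOW
  req#9 t=3ms: DENY
  req#10 t=3ms: DENY
  req#11 t=4ms: ALLOW
  req#12 t=4ms: DENY
  req#13 t=4ms: DENY
  req#14 t=4ms: DENY
  req#15 t=4ms: DENY
  req#16 t=4ms: DENY
  req#17 t=4ms: DENY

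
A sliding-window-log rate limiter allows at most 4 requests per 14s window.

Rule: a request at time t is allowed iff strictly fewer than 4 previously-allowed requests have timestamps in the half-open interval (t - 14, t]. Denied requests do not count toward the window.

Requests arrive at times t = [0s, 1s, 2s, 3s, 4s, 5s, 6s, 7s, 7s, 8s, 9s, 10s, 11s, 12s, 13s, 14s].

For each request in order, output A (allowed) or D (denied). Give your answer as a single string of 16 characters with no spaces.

Tracking allowed requests in the window:
  req#1 t=0s: ALLOW
  req#2 t=1s: ALLOW
  req#3 t=2s: ALLOW
  req#4 t=3s: ALLOW
  req#5 t=4s: DENY
  req#6 t=5s: DENY
  req#7 t=6s: DENY
  req#8 t=7s: DENY
  req#9 t=7s: DENY
  req#10 t=8s: DENY
  req#11 t=9s: DENY
  req#12 t=10s: DENY
  req#13 t=11s: DENY
  req#14 t=12s: DENY
  req#15 t=13s: DENY
  req#16 t=14s: ALLOW

Answer: AAAADDDDDDDDDDDA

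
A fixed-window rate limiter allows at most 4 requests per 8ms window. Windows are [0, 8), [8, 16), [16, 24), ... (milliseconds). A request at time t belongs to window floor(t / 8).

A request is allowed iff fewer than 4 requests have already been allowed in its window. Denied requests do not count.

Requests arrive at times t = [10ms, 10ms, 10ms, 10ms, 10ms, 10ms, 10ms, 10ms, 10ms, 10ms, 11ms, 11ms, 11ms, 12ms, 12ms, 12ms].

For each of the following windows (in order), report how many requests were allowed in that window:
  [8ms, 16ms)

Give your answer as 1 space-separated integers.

Processing requests:
  req#1 t=10ms (window 1): ALLOW
  req#2 t=10ms (window 1): ALLOW
  req#3 t=10ms (window 1): ALLOW
  req#4 t=10ms (window 1): ALLOW
  req#5 t=10ms (window 1): DENY
  req#6 t=10ms (window 1): DENY
  req#7 t=10ms (window 1): DENY
  req#8 t=10ms (window 1): DENY
  req#9 t=10ms (window 1): DENY
  req#10 t=10ms (window 1): DENY
  req#11 t=11ms (window 1): DENY
  req#12 t=11ms (window 1): DENY
  req#13 t=11ms (window 1): DENY
  req#14 t=12ms (window 1): DENY
  req#15 t=12ms (window 1): DENY
  req#16 t=12ms (window 1): DENY

Allowed counts by window: 4

Answer: 4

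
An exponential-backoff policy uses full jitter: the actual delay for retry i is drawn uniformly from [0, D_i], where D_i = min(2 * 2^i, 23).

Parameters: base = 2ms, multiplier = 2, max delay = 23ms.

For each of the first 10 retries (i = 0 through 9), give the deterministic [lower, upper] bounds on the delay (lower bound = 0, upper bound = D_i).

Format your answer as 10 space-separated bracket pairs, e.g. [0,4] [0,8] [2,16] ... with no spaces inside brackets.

Computing bounds per retry:
  i=0: D_i=min(2*2^0,23)=2, bounds=[0,2]
  i=1: D_i=min(2*2^1,23)=4, bounds=[0,4]
  i=2: D_i=min(2*2^2,23)=8, bounds=[0,8]
  i=3: D_i=min(2*2^3,23)=16, bounds=[0,16]
  i=4: D_i=min(2*2^4,23)=23, bounds=[0,23]
  i=5: D_i=min(2*2^5,23)=23, bounds=[0,23]
  i=6: D_i=min(2*2^6,23)=23, bounds=[0,23]
  i=7: D_i=min(2*2^7,23)=23, bounds=[0,23]
  i=8: D_i=min(2*2^8,23)=23, bounds=[0,23]
  i=9: D_i=min(2*2^9,23)=23, bounds=[0,23]

Answer: [0,2] [0,4] [0,8] [0,16] [0,23] [0,23] [0,23] [0,23] [0,23] [0,23]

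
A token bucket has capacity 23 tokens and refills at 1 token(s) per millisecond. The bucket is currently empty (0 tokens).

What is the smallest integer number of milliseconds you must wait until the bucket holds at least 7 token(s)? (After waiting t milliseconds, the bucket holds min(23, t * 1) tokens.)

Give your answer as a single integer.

Answer: 7

Derivation:
Need t * 1 >= 7, so t >= 7/1.
Smallest integer t = ceil(7/1) = 7.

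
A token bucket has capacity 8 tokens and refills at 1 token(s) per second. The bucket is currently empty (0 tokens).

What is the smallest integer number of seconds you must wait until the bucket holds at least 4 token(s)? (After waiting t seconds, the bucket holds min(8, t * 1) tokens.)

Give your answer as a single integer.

Need t * 1 >= 4, so t >= 4/1.
Smallest integer t = ceil(4/1) = 4.

Answer: 4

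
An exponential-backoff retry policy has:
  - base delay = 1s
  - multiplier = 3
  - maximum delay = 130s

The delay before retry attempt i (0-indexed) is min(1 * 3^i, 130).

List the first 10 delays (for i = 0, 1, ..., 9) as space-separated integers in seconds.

Computing each delay:
  i=0: min(1*3^0, 130) = 1
  i=1: min(1*3^1, 130) = 3
  i=2: min(1*3^2, 130) = 9
  i=3: min(1*3^3, 130) = 27
  i=4: min(1*3^4, 130) = 81
  i=5: min(1*3^5, 130) = 130
  i=6: min(1*3^6, 130) = 130
  i=7: min(1*3^7, 130) = 130
  i=8: min(1*3^8, 130) = 130
  i=9: min(1*3^9, 130) = 130

Answer: 1 3 9 27 81 130 130 130 130 130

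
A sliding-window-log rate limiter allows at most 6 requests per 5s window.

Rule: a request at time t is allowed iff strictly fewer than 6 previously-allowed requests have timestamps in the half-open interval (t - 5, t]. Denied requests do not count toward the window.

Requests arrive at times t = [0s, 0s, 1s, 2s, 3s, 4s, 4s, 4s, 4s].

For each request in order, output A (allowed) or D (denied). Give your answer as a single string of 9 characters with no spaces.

Tracking allowed requests in the window:
  req#1 t=0s: ALLOW
  req#2 t=0s: ALLOW
  req#3 t=1s: ALLOW
  req#4 t=2s: ALLOW
  req#5 t=3s: ALLOW
  req#6 t=4s: ALLOW
  req#7 t=4s: DENY
  req#8 t=4s: DENY
  req#9 t=4s: DENY

Answer: AAAAAADDD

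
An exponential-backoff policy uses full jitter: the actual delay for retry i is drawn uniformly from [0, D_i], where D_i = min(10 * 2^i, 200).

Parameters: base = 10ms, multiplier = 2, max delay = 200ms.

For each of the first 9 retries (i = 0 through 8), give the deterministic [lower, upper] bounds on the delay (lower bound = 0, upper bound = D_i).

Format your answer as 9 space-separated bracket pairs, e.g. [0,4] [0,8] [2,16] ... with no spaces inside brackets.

Answer: [0,10] [0,20] [0,40] [0,80] [0,160] [0,200] [0,200] [0,200] [0,200]

Derivation:
Computing bounds per retry:
  i=0: D_i=min(10*2^0,200)=10, bounds=[0,10]
  i=1: D_i=min(10*2^1,200)=20, bounds=[0,20]
  i=2: D_i=min(10*2^2,200)=40, bounds=[0,40]
  i=3: D_i=min(10*2^3,200)=80, bounds=[0,80]
  i=4: D_i=min(10*2^4,200)=160, bounds=[0,160]
  i=5: D_i=min(10*2^5,200)=200, bounds=[0,200]
  i=6: D_i=min(10*2^6,200)=200, bounds=[0,200]
  i=7: D_i=min(10*2^7,200)=200, bounds=[0,200]
  i=8: D_i=min(10*2^8,200)=200, bounds=[0,200]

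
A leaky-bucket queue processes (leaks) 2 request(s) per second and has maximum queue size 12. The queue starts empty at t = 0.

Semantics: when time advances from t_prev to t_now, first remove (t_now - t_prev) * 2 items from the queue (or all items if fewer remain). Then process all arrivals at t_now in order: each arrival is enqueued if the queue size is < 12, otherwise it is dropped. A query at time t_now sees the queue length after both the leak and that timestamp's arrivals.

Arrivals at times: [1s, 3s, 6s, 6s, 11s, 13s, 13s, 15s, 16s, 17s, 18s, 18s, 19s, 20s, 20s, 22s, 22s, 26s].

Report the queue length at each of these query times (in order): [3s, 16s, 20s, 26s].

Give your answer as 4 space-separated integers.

Queue lengths at query times:
  query t=3s: backlog = 1
  query t=16s: backlog = 1
  query t=20s: backlog = 2
  query t=26s: backlog = 1

Answer: 1 1 2 1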